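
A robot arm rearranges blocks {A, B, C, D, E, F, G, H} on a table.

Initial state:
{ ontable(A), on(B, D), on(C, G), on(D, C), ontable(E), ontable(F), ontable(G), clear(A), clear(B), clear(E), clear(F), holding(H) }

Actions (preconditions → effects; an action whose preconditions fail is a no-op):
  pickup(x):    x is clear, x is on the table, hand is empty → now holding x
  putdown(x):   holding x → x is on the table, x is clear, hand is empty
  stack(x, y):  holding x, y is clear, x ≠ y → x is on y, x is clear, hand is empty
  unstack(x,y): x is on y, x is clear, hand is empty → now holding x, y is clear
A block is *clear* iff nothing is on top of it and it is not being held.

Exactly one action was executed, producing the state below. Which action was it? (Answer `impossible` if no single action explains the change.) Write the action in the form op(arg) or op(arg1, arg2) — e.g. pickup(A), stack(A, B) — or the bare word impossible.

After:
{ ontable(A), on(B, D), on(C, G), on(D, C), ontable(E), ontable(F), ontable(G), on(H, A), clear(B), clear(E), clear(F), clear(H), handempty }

stack(H, A)

target: towers=[A/H; E; F; G/C/D/B] holding=-
        putdown(H) → towers=[A; E; F; G/C/D/B; H] holding=-
       stack(H, A) → towers=[A/H; E; F; G/C/D/B] holding=-  ← match
       stack(H, E) → towers=[A; E/H; F; G/C/D/B] holding=-
       stack(H, B) → towers=[A; E; F; G/C/D/B/H] holding=-
       stack(H, F) → towers=[A; E; F/H; G/C/D/B] holding=-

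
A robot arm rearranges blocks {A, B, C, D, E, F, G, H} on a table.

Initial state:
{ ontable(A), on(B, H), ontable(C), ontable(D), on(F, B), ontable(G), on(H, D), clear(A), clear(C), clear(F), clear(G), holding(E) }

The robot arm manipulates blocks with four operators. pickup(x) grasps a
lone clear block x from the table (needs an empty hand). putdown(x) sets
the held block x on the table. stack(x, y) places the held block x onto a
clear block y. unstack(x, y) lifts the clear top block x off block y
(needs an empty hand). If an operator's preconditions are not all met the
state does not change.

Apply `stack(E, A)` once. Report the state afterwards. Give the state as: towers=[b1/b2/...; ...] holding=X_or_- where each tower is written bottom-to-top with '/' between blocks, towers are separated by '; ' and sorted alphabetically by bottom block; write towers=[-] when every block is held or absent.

before: towers=[A; C; D/H/B/F; G] holding=E
pre[stack(E, A)]: holding(E) ✓, clear(A) ✓, E≠A ✓
all met → apply stack(E, A)
after:  towers=[A/E; C; D/H/B/F; G] holding=-

towers=[A/E; C; D/H/B/F; G] holding=-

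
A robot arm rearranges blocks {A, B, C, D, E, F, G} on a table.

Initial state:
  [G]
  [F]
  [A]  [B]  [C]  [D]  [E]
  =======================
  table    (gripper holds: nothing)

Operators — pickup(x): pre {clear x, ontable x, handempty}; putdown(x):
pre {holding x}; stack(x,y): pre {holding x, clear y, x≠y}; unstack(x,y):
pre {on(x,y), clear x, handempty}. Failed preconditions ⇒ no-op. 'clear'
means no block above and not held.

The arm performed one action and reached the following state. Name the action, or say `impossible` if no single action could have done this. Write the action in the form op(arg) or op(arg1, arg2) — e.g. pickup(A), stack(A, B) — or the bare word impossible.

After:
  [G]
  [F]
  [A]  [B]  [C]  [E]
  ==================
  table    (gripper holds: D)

target: towers=[A/F/G; B; C; E] holding=D
         pickup(B) → towers=[A/F/G; C; D; E] holding=B
     unstack(G, F) → towers=[A/F; B; C; D; E] holding=G
         pickup(D) → towers=[A/F/G; B; C; E] holding=D  ← match
         pickup(E) → towers=[A/F/G; B; C; D] holding=E
         pickup(C) → towers=[A/F/G; B; D; E] holding=C

pickup(D)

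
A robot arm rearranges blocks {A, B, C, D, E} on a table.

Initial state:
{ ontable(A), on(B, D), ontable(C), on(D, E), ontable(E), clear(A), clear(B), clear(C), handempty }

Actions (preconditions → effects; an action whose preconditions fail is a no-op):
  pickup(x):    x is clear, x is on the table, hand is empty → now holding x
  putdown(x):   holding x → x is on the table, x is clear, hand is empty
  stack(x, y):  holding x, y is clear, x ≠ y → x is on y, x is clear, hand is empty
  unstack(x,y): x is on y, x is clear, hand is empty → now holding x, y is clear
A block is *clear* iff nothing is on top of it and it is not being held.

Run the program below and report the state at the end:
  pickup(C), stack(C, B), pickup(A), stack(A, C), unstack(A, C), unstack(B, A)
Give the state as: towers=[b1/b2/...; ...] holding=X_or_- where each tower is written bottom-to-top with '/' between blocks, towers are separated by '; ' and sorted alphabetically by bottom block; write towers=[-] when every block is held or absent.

step 1 (pickup(C)): towers=[A; E/D/B] holding=C
step 2 (stack(C, B)): towers=[A; E/D/B/C] holding=-
step 3 (pickup(A)): towers=[E/D/B/C] holding=A
step 4 (stack(A, C)): towers=[E/D/B/C/A] holding=-
step 5 (unstack(A, C)): towers=[E/D/B/C] holding=A
step 6 (unstack(B, A)) [no-op]: towers=[E/D/B/C] holding=A

towers=[E/D/B/C] holding=A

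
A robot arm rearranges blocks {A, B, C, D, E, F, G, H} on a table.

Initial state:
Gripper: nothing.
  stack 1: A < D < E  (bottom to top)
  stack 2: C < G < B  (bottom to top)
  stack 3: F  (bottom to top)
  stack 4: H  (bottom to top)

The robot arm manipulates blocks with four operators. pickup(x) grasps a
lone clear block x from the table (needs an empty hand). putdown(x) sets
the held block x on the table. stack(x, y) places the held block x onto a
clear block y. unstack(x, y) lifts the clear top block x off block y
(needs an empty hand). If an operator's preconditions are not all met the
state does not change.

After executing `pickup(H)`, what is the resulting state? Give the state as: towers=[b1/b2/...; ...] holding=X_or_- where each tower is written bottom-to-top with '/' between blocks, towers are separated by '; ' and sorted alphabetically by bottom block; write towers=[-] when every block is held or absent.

towers=[A/D/E; C/G/B; F] holding=H

before: towers=[A/D/E; C/G/B; F; H] holding=-
pre[pickup(H)]: clear(H) ok, ontable(H) ok, handempty ok
all met → apply pickup(H)
after:  towers=[A/D/E; C/G/B; F] holding=H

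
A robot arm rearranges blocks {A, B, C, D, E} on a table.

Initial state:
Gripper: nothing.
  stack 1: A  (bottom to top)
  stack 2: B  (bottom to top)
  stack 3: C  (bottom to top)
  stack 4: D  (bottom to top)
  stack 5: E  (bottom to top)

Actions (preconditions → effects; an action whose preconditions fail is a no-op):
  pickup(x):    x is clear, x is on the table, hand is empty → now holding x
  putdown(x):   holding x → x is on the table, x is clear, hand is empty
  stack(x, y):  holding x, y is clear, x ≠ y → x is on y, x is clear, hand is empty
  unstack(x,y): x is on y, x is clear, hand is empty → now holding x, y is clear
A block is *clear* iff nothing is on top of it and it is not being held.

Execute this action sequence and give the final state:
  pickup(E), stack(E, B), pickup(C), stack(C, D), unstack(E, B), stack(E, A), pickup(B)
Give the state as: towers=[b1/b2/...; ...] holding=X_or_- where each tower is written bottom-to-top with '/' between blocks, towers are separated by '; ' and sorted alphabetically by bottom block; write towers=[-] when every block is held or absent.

step 1 (pickup(E)): towers=[A; B; C; D] holding=E
step 2 (stack(E, B)): towers=[A; B/E; C; D] holding=-
step 3 (pickup(C)): towers=[A; B/E; D] holding=C
step 4 (stack(C, D)): towers=[A; B/E; D/C] holding=-
step 5 (unstack(E, B)): towers=[A; B; D/C] holding=E
step 6 (stack(E, A)): towers=[A/E; B; D/C] holding=-
step 7 (pickup(B)): towers=[A/E; D/C] holding=B

towers=[A/E; D/C] holding=B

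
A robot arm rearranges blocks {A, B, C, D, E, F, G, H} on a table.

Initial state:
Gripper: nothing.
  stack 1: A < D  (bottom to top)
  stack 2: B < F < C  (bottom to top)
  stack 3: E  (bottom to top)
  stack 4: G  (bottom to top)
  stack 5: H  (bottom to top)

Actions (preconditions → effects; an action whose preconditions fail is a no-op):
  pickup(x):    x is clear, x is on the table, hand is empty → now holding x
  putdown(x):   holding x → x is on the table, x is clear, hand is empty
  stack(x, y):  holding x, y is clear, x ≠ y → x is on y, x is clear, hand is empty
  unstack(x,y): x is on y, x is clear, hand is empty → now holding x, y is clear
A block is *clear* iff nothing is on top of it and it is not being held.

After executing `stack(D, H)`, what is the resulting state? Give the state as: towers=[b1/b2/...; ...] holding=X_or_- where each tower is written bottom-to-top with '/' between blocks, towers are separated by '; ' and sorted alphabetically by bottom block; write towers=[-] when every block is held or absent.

before: towers=[A/D; B/F/C; E; G; H] holding=-
pre[stack(D, H)]: holding(D) fail, clear(H) ok, D≠H ok
holding(D) unmet → stack(D, H) is a no-op
after:  towers=[A/D; B/F/C; E; G; H] holding=-

towers=[A/D; B/F/C; E; G; H] holding=-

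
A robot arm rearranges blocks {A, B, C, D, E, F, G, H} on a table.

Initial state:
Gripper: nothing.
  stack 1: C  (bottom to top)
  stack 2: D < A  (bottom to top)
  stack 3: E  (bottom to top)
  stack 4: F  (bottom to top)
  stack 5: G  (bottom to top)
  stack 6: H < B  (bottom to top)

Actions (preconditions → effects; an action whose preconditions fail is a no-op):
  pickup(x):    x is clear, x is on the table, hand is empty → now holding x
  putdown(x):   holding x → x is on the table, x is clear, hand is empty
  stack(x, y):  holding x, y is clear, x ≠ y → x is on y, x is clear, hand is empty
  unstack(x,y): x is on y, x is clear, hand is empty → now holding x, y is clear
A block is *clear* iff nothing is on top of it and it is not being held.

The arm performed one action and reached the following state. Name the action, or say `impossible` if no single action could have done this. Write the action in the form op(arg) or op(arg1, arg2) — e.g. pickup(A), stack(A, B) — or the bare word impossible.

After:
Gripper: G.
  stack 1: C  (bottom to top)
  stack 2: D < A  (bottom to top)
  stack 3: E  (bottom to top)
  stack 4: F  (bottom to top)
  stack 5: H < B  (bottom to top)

target: towers=[C; D/A; E; F; H/B] holding=G
         pickup(G) → towers=[C; D/A; E; F; H/B] holding=G  ← match
     unstack(A, D) → towers=[C; D; E; F; G; H/B] holding=A
         pickup(E) → towers=[C; D/A; F; G; H/B] holding=E
     unstack(B, H) → towers=[C; D/A; E; F; G; H] holding=B
         pickup(F) → towers=[C; D/A; E; G; H/B] holding=F
         pickup(C) → towers=[D/A; E; F; G; H/B] holding=C

pickup(G)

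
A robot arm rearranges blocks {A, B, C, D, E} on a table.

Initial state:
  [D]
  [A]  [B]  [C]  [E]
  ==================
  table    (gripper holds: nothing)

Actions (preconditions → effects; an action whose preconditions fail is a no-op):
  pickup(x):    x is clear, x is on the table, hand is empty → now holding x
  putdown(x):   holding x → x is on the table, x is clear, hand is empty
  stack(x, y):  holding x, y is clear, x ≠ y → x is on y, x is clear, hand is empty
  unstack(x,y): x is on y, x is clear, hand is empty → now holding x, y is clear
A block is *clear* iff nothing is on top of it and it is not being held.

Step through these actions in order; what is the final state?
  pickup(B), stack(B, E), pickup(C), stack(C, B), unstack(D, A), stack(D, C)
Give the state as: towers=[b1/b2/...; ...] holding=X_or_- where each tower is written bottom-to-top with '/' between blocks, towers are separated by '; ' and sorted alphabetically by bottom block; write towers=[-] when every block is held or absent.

step 1 (pickup(B)): towers=[A/D; C; E] holding=B
step 2 (stack(B, E)): towers=[A/D; C; E/B] holding=-
step 3 (pickup(C)): towers=[A/D; E/B] holding=C
step 4 (stack(C, B)): towers=[A/D; E/B/C] holding=-
step 5 (unstack(D, A)): towers=[A; E/B/C] holding=D
step 6 (stack(D, C)): towers=[A; E/B/C/D] holding=-

towers=[A; E/B/C/D] holding=-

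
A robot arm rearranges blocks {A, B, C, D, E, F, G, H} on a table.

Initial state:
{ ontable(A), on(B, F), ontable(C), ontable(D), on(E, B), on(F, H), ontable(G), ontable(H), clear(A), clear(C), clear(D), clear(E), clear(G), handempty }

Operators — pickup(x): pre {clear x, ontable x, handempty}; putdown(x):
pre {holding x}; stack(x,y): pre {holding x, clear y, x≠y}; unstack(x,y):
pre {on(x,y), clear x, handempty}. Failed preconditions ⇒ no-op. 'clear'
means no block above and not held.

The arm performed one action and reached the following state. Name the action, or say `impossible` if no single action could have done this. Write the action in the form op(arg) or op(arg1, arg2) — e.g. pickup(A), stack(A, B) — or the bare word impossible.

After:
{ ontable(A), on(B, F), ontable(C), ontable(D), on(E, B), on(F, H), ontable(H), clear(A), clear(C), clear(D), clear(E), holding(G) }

pickup(G)

target: towers=[A; C; D; H/F/B/E] holding=G
         pickup(G) → towers=[A; C; D; H/F/B/E] holding=G  ← match
         pickup(A) → towers=[C; D; G; H/F/B/E] holding=A
     unstack(E, B) → towers=[A; C; D; G; H/F/B] holding=E
         pickup(D) → towers=[A; C; G; H/F/B/E] holding=D
         pickup(C) → towers=[A; D; G; H/F/B/E] holding=C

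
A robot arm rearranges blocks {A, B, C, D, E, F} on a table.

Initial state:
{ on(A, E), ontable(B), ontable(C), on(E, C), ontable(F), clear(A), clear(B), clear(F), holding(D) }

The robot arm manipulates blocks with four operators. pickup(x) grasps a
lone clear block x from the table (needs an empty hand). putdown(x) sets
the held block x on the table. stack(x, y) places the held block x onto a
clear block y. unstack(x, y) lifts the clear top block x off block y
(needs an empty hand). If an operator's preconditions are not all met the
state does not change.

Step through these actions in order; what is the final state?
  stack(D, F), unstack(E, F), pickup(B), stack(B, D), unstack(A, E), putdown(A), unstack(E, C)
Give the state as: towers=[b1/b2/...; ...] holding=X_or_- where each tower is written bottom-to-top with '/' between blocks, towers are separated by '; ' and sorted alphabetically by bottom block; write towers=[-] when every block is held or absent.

step 1 (stack(D, F)): towers=[B; C/E/A; F/D] holding=-
step 2 (unstack(E, F)) [no-op]: towers=[B; C/E/A; F/D] holding=-
step 3 (pickup(B)): towers=[C/E/A; F/D] holding=B
step 4 (stack(B, D)): towers=[C/E/A; F/D/B] holding=-
step 5 (unstack(A, E)): towers=[C/E; F/D/B] holding=A
step 6 (putdown(A)): towers=[A; C/E; F/D/B] holding=-
step 7 (unstack(E, C)): towers=[A; C; F/D/B] holding=E

towers=[A; C; F/D/B] holding=E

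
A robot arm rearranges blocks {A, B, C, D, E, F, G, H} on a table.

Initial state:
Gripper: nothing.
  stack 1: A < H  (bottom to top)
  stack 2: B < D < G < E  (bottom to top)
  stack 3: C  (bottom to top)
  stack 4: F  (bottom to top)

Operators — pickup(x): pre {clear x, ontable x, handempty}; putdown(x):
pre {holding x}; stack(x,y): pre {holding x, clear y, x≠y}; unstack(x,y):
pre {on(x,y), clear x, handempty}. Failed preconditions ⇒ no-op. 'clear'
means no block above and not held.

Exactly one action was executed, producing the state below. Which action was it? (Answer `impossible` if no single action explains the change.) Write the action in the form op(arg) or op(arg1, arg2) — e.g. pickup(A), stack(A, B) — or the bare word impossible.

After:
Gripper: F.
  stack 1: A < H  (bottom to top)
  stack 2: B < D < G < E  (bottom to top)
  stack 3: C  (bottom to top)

target: towers=[A/H; B/D/G/E; C] holding=F
     unstack(E, G) → towers=[A/H; B/D/G; C; F] holding=E
     unstack(H, A) → towers=[A; B/D/G/E; C; F] holding=H
         pickup(F) → towers=[A/H; B/D/G/E; C] holding=F  ← match
         pickup(C) → towers=[A/H; B/D/G/E; F] holding=C

pickup(F)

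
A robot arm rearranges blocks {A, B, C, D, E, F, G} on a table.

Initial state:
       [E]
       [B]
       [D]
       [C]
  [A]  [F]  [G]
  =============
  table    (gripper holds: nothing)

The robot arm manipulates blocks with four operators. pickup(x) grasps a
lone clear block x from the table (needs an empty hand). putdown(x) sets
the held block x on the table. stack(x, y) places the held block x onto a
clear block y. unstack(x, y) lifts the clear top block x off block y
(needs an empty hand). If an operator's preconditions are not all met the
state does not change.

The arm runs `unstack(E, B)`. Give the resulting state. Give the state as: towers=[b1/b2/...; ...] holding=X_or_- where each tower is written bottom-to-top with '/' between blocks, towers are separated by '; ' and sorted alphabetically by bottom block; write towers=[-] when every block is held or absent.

before: towers=[A; F/C/D/B/E; G] holding=-
pre[unstack(E, B)]: on(E,B) yes, clear(E) yes, handempty yes
all met → apply unstack(E, B)
after:  towers=[A; F/C/D/B; G] holding=E

towers=[A; F/C/D/B; G] holding=E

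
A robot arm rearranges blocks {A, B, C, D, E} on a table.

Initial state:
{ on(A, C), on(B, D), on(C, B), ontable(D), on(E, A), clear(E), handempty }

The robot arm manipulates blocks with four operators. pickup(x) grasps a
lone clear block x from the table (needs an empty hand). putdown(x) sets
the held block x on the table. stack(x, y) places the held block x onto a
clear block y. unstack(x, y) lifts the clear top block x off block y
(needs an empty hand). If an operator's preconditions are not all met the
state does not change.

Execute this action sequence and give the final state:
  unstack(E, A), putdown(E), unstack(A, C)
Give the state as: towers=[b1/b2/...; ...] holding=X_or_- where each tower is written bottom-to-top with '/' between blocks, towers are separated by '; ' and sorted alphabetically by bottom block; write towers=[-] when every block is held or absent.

towers=[D/B/C; E] holding=A

step 1 (unstack(E, A)): towers=[D/B/C/A] holding=E
step 2 (putdown(E)): towers=[D/B/C/A; E] holding=-
step 3 (unstack(A, C)): towers=[D/B/C; E] holding=A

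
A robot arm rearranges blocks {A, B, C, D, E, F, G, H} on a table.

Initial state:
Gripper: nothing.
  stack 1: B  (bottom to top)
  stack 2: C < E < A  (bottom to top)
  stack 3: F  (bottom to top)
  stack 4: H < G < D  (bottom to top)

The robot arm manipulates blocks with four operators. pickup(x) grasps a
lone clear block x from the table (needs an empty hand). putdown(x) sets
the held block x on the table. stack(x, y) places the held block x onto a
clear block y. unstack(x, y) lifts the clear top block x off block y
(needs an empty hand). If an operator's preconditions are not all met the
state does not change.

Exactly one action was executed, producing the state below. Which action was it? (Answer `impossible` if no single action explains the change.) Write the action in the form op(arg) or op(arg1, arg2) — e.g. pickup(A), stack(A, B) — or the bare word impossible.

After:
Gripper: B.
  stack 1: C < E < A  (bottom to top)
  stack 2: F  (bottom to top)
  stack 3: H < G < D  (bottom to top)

target: towers=[C/E/A; F; H/G/D] holding=B
     unstack(A, E) → towers=[B; C/E; F; H/G/D] holding=A
         pickup(B) → towers=[C/E/A; F; H/G/D] holding=B  ← match
         pickup(F) → towers=[B; C/E/A; H/G/D] holding=F
     unstack(D, G) → towers=[B; C/E/A; F; H/G] holding=D

pickup(B)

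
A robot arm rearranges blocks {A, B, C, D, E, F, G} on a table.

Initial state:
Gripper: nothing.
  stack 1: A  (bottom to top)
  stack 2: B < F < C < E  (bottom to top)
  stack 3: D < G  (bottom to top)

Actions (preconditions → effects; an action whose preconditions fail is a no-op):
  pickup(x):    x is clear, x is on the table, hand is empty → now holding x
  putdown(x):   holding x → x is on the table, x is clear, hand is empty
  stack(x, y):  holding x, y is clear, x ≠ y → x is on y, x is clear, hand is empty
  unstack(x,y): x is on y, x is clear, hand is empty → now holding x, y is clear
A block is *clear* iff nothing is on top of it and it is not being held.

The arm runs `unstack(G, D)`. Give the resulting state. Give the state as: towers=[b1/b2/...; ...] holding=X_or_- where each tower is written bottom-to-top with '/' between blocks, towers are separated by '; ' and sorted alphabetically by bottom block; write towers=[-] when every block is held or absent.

towers=[A; B/F/C/E; D] holding=G

before: towers=[A; B/F/C/E; D/G] holding=-
pre[unstack(G, D)]: on(G,D) ok, clear(G) ok, handempty ok
all met → apply unstack(G, D)
after:  towers=[A; B/F/C/E; D] holding=G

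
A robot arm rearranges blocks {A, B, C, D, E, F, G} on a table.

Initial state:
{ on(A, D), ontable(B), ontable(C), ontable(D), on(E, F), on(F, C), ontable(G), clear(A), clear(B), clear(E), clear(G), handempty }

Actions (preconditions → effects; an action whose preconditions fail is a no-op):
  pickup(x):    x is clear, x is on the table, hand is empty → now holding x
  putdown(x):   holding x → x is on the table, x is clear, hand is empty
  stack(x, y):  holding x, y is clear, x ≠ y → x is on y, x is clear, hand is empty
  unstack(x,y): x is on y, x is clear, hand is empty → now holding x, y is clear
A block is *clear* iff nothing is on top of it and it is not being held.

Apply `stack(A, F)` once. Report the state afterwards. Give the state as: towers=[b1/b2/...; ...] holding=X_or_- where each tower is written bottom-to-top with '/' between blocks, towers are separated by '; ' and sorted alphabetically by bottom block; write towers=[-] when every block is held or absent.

towers=[B; C/F/E; D/A; G] holding=-

before: towers=[B; C/F/E; D/A; G] holding=-
pre[stack(A, F)]: holding(A) no, clear(F) no, A≠F yes
holding(A), clear(F) unmet → stack(A, F) is a no-op
after:  towers=[B; C/F/E; D/A; G] holding=-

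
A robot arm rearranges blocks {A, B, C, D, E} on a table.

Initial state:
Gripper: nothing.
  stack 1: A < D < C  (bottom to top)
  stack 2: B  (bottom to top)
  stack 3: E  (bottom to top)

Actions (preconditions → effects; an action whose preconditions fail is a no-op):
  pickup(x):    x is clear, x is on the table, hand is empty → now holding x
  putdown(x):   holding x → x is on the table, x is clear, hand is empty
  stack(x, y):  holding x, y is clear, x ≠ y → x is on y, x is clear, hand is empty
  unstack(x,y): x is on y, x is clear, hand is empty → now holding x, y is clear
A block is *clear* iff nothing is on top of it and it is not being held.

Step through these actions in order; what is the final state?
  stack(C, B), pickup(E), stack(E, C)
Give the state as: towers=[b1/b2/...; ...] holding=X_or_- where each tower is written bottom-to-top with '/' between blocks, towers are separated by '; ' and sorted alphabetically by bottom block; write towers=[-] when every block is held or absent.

towers=[A/D/C/E; B] holding=-

step 1 (stack(C, B)) [no-op]: towers=[A/D/C; B; E] holding=-
step 2 (pickup(E)): towers=[A/D/C; B] holding=E
step 3 (stack(E, C)): towers=[A/D/C/E; B] holding=-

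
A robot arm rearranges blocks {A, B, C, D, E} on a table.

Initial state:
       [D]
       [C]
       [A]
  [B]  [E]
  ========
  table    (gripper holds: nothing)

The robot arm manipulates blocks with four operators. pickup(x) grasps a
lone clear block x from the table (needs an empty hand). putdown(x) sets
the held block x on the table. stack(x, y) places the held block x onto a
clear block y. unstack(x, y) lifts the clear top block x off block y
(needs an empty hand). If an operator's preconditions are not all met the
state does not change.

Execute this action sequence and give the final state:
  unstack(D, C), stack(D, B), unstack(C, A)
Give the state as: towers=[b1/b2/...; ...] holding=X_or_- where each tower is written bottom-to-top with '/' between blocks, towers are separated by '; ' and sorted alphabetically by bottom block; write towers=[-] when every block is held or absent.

step 1 (unstack(D, C)): towers=[B; E/A/C] holding=D
step 2 (stack(D, B)): towers=[B/D; E/A/C] holding=-
step 3 (unstack(C, A)): towers=[B/D; E/A] holding=C

towers=[B/D; E/A] holding=C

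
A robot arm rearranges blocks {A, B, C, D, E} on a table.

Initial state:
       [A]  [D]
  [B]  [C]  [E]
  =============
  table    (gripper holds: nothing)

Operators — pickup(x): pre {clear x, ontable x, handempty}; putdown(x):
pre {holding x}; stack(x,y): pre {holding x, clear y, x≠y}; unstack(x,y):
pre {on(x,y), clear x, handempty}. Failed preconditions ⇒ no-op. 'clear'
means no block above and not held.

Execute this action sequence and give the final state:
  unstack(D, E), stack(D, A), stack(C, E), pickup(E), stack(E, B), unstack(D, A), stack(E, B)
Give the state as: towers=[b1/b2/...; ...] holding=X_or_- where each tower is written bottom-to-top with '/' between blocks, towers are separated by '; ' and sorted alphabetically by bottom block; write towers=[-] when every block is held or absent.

step 1 (unstack(D, E)): towers=[B; C/A; E] holding=D
step 2 (stack(D, A)): towers=[B; C/A/D; E] holding=-
step 3 (stack(C, E)) [no-op]: towers=[B; C/A/D; E] holding=-
step 4 (pickup(E)): towers=[B; C/A/D] holding=E
step 5 (stack(E, B)): towers=[B/E; C/A/D] holding=-
step 6 (unstack(D, A)): towers=[B/E; C/A] holding=D
step 7 (stack(E, B)) [no-op]: towers=[B/E; C/A] holding=D

towers=[B/E; C/A] holding=D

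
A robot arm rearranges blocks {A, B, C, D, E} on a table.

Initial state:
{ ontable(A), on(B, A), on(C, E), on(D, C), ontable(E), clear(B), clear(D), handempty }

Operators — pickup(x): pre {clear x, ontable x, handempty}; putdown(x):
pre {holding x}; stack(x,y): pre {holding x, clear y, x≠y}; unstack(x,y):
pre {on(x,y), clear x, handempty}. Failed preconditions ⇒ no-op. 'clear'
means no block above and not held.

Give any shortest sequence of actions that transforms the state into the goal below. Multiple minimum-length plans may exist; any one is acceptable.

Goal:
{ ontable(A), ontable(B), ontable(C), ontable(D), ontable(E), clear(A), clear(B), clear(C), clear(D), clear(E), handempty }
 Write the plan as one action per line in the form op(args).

unstack(B, A)
putdown(B)
unstack(D, C)
putdown(D)
unstack(C, E)
putdown(C)

step 1 (unstack(B, A)): towers=[A; E/C/D] holding=B
step 2 (putdown(B)): towers=[A; B; E/C/D] holding=-
step 3 (unstack(D, C)): towers=[A; B; E/C] holding=D
step 4 (putdown(D)): towers=[A; B; D; E/C] holding=-
step 5 (unstack(C, E)): towers=[A; B; D; E] holding=C
step 6 (putdown(C)): towers=[A; B; C; D; E] holding=-
goal check: towers=[A; B; C; D; E] holding=- — reached (length 6, optimal by BFS)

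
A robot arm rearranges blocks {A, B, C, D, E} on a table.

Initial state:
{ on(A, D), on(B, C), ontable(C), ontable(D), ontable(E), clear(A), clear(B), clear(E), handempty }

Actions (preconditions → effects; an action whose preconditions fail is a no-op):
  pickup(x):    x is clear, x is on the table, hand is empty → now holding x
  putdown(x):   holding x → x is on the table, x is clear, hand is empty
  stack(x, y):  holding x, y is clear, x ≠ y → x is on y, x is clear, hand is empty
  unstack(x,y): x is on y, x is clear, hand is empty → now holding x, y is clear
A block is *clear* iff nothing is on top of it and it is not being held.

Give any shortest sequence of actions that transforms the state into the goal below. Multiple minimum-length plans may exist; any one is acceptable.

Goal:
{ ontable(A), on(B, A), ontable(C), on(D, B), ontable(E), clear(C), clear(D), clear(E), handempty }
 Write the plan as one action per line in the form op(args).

step 1 (unstack(A, D)): towers=[C/B; D; E] holding=A
step 2 (putdown(A)): towers=[A; C/B; D; E] holding=-
step 3 (unstack(B, C)): towers=[A; C; D; E] holding=B
step 4 (stack(B, A)): towers=[A/B; C; D; E] holding=-
step 5 (pickup(D)): towers=[A/B; C; E] holding=D
step 6 (stack(D, B)): towers=[A/B/D; C; E] holding=-
goal check: towers=[A/B/D; C; E] holding=- — reached (length 6, optimal by BFS)

unstack(A, D)
putdown(A)
unstack(B, C)
stack(B, A)
pickup(D)
stack(D, B)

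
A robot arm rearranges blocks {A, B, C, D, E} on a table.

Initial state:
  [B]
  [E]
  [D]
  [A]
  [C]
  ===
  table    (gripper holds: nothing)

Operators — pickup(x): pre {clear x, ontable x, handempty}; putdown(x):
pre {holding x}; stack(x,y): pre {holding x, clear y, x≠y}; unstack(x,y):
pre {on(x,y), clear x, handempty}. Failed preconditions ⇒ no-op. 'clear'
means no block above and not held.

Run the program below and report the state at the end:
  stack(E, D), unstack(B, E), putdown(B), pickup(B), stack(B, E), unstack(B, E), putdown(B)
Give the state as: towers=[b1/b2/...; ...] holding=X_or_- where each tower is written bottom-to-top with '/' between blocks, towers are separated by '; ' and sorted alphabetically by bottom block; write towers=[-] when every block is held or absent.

towers=[B; C/A/D/E] holding=-

step 1 (stack(E, D)) [no-op]: towers=[C/A/D/E/B] holding=-
step 2 (unstack(B, E)): towers=[C/A/D/E] holding=B
step 3 (putdown(B)): towers=[B; C/A/D/E] holding=-
step 4 (pickup(B)): towers=[C/A/D/E] holding=B
step 5 (stack(B, E)): towers=[C/A/D/E/B] holding=-
step 6 (unstack(B, E)): towers=[C/A/D/E] holding=B
step 7 (putdown(B)): towers=[B; C/A/D/E] holding=-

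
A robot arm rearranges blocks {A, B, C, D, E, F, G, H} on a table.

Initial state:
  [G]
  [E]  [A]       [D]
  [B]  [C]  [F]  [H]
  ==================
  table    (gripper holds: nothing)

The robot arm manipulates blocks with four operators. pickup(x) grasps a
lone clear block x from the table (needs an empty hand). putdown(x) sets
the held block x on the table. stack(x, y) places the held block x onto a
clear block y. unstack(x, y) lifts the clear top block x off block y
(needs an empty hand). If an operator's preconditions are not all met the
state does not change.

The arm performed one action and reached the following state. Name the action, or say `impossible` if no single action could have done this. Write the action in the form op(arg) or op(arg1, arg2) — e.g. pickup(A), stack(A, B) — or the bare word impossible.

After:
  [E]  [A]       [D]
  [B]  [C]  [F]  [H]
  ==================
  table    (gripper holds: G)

unstack(G, E)

target: towers=[B/E; C/A; F; H/D] holding=G
     unstack(G, E) → towers=[B/E; C/A; F; H/D] holding=G  ← match
     unstack(A, C) → towers=[B/E/G; C; F; H/D] holding=A
         pickup(F) → towers=[B/E/G; C/A; H/D] holding=F
     unstack(D, H) → towers=[B/E/G; C/A; F; H] holding=D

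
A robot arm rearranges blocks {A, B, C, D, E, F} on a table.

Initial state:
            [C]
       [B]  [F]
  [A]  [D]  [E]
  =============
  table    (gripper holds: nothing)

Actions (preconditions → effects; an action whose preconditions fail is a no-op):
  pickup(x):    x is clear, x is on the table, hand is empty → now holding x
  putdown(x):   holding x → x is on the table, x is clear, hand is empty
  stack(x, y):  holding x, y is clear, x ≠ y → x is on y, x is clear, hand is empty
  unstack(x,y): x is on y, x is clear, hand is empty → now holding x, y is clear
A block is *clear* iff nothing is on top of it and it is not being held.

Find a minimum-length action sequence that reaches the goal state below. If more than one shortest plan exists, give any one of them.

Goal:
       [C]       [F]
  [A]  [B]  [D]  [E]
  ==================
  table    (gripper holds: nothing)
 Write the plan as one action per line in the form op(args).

step 1 (unstack(B, D)): towers=[A; D; E/F/C] holding=B
step 2 (putdown(B)): towers=[A; B; D; E/F/C] holding=-
step 3 (unstack(C, F)): towers=[A; B; D; E/F] holding=C
step 4 (stack(C, B)): towers=[A; B/C; D; E/F] holding=-
goal check: towers=[A; B/C; D; E/F] holding=- — reached (length 4, optimal by BFS)

unstack(B, D)
putdown(B)
unstack(C, F)
stack(C, B)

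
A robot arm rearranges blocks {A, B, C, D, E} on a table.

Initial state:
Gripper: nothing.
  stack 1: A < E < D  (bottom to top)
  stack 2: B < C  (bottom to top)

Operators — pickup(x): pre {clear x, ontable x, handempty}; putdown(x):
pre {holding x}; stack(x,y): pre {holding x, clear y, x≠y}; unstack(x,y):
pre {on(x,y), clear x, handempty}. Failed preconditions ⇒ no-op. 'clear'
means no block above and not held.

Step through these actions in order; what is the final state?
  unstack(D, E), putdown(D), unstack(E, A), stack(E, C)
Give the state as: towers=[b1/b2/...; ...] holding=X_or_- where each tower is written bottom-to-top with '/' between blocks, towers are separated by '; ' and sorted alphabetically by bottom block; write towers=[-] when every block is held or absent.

step 1 (unstack(D, E)): towers=[A/E; B/C] holding=D
step 2 (putdown(D)): towers=[A/E; B/C; D] holding=-
step 3 (unstack(E, A)): towers=[A; B/C; D] holding=E
step 4 (stack(E, C)): towers=[A; B/C/E; D] holding=-

towers=[A; B/C/E; D] holding=-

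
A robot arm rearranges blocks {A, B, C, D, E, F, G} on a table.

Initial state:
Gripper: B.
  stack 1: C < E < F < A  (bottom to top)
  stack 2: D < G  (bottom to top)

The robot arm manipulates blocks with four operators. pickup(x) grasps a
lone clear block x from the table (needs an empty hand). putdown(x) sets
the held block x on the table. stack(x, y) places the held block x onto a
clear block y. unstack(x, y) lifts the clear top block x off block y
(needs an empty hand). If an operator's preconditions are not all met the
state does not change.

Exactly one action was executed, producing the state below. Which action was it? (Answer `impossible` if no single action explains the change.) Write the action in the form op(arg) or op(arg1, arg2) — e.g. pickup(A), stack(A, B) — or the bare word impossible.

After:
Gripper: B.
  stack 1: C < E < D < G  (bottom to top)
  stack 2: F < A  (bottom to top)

target: towers=[C/E/D/G; F/A] holding=B
        putdown(B) → towers=[B; C/E/F/A; D/G] holding=-
       stack(B, G) → towers=[C/E/F/A; D/G/B] holding=-
       stack(B, A) → towers=[C/E/F/A/B; D/G] holding=-
none of the 3 applicable actions match → impossible

impossible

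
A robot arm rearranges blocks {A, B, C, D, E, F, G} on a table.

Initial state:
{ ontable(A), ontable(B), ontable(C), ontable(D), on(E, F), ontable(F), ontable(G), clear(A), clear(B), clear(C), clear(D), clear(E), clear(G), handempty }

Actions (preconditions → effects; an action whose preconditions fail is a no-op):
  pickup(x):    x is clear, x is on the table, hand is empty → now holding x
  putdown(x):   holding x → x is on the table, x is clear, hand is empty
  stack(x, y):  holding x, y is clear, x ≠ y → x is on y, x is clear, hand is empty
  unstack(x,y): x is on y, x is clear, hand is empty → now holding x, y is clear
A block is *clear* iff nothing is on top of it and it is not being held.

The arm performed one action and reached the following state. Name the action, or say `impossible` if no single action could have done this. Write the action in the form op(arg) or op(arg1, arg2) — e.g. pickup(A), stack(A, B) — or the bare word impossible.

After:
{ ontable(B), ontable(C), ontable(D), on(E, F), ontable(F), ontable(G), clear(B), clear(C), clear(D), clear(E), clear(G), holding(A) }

pickup(A)

target: towers=[B; C; D; F/E; G] holding=A
         pickup(B) → towers=[A; C; D; F/E; G] holding=B
         pickup(G) → towers=[A; B; C; D; F/E] holding=G
         pickup(D) → towers=[A; B; C; F/E; G] holding=D
         pickup(A) → towers=[B; C; D; F/E; G] holding=A  ← match
     unstack(E, F) → towers=[A; B; C; D; F; G] holding=E
         pickup(C) → towers=[A; B; D; F/E; G] holding=C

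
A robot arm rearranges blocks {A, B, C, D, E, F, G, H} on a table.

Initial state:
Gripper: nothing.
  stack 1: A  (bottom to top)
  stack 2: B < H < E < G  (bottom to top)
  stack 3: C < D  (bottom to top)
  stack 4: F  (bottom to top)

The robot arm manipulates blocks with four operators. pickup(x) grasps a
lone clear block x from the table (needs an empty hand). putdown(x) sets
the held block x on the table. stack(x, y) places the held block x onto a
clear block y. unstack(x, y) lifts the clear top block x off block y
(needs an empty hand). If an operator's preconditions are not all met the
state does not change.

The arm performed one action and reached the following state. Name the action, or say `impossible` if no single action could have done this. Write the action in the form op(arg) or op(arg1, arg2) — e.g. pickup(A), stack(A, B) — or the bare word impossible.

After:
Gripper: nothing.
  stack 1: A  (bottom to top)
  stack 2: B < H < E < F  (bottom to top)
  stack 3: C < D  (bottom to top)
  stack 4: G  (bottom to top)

impossible

target: towers=[A; B/H/E/F; C/D; G] holding=-
     unstack(G, E) → towers=[A; B/H/E; C/D; F] holding=G
         pickup(A) → towers=[B/H/E/G; C/D; F] holding=A
         pickup(F) → towers=[A; B/H/E/G; C/D] holding=F
     unstack(D, C) → towers=[A; B/H/E/G; C; F] holding=D
none of the 4 applicable actions match → impossible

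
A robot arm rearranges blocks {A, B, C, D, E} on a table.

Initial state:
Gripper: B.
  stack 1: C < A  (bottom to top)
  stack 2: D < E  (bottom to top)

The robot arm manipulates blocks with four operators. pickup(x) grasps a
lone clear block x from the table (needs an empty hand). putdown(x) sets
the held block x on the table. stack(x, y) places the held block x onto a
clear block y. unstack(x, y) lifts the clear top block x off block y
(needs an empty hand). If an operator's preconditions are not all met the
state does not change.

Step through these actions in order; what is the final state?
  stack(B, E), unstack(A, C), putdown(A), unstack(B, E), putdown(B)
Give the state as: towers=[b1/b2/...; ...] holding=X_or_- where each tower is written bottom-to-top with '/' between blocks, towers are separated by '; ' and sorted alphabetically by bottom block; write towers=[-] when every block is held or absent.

step 1 (stack(B, E)): towers=[C/A; D/E/B] holding=-
step 2 (unstack(A, C)): towers=[C; D/E/B] holding=A
step 3 (putdown(A)): towers=[A; C; D/E/B] holding=-
step 4 (unstack(B, E)): towers=[A; C; D/E] holding=B
step 5 (putdown(B)): towers=[A; B; C; D/E] holding=-

towers=[A; B; C; D/E] holding=-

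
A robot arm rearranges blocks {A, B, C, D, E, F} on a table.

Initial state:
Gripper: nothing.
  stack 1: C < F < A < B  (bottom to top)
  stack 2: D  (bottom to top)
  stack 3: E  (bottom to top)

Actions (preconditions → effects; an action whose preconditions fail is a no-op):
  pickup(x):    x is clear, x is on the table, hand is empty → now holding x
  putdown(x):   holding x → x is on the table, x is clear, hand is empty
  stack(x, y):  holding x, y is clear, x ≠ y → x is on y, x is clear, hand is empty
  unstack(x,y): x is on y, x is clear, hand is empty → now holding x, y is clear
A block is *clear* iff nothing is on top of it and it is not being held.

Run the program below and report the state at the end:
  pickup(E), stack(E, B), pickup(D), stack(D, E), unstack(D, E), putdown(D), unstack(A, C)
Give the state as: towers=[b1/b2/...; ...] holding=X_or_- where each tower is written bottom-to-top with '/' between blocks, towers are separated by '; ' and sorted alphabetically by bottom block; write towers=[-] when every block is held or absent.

step 1 (pickup(E)): towers=[C/F/A/B; D] holding=E
step 2 (stack(E, B)): towers=[C/F/A/B/E; D] holding=-
step 3 (pickup(D)): towers=[C/F/A/B/E] holding=D
step 4 (stack(D, E)): towers=[C/F/A/B/E/D] holding=-
step 5 (unstack(D, E)): towers=[C/F/A/B/E] holding=D
step 6 (putdown(D)): towers=[C/F/A/B/E; D] holding=-
step 7 (unstack(A, C)) [no-op]: towers=[C/F/A/B/E; D] holding=-

towers=[C/F/A/B/E; D] holding=-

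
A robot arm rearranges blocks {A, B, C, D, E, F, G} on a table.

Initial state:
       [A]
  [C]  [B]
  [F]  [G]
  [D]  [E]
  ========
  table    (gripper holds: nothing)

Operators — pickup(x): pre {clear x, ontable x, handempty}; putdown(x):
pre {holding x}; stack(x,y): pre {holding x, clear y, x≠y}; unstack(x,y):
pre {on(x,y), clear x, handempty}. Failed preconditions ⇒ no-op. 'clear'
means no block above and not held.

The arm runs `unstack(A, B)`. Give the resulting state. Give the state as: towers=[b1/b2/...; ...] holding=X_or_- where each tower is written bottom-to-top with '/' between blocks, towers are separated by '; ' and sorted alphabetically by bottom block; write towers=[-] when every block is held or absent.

towers=[D/F/C; E/G/B] holding=A

before: towers=[D/F/C; E/G/B/A] holding=-
pre[unstack(A, B)]: on(A,B) yes, clear(A) yes, handempty yes
all met → apply unstack(A, B)
after:  towers=[D/F/C; E/G/B] holding=A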